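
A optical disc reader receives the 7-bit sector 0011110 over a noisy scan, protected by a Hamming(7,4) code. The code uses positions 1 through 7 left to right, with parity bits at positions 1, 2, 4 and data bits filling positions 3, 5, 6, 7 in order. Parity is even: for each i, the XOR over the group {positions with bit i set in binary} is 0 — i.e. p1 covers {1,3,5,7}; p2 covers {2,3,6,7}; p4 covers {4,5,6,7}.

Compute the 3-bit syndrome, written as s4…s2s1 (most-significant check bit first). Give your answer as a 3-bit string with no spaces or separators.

s1 (pos 1,3,5,7): 0⊕1⊕1⊕0 = 0
s2 (pos 2,3,6,7): 0⊕1⊕1⊕0 = 0
s4 (pos 4,5,6,7): 1⊕1⊕1⊕0 = 1
Syndrome s4…s1 = 100 → error at position 4.

100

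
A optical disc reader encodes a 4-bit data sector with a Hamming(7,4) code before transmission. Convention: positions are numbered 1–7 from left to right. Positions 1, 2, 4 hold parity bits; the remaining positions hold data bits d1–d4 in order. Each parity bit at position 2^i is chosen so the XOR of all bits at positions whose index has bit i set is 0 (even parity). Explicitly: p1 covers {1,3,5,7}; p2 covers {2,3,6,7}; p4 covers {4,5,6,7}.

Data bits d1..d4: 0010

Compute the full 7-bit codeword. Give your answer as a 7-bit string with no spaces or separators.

0101010

Place data at non-parity positions: p1 p2 0 p4 0 1 0
p1 (pos 1,3,5,7): XOR of data positions = 0⊕0⊕0 = 0
p2 (pos 2,3,6,7): XOR of data positions = 0⊕1⊕0 = 1
p4 (pos 4,5,6,7): XOR of data positions = 0⊕1⊕0 = 1
Codeword: 0101010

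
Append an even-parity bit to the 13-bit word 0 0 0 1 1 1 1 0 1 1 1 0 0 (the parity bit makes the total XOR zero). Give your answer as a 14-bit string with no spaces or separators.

00011110111001

XOR of the 13 data bits: 0⊕0⊕0⊕1⊕1⊕1⊕1⊕0⊕1⊕1⊕1⊕0⊕0 = 1
Parity bit = 1 (so all 14 bits XOR to 0).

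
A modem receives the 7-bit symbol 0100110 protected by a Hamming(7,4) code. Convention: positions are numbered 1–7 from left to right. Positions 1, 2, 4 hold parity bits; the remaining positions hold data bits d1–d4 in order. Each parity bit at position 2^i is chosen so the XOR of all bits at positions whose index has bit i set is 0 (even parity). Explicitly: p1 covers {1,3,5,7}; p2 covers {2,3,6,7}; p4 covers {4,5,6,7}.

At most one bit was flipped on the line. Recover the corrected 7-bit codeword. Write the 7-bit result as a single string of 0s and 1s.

s1 (pos 1,3,5,7): 0⊕0⊕1⊕0 = 1
s2 (pos 2,3,6,7): 1⊕0⊕1⊕0 = 0
s4 (pos 4,5,6,7): 0⊕1⊕1⊕0 = 0
Syndrome s4…s1 = 001 → error at position 1.
Flip position 1: 0100110 → 1100110

1100110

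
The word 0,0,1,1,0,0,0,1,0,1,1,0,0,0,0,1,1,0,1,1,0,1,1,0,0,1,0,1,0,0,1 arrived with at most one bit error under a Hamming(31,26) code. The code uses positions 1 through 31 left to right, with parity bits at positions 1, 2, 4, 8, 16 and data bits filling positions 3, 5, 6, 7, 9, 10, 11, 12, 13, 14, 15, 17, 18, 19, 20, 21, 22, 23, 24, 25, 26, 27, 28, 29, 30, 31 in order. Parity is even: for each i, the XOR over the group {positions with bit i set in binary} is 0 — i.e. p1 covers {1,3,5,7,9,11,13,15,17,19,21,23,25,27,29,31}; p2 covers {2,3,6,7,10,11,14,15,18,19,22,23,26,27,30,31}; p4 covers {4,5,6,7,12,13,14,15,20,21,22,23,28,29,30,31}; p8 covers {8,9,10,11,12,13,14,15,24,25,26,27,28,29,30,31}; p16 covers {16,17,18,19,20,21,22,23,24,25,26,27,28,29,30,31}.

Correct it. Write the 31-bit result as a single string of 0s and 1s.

0011000101100000101101100101001

s1 (pos 1,3,5,7,9,11,13,15,17,19,21,23,25,27,29,31): 0⊕1⊕0⊕0⊕0⊕1⊕0⊕0⊕1⊕1⊕0⊕1⊕0⊕0⊕0⊕1 = 0
s2 (pos 2,3,6,7,10,11,14,15,18,19,22,23,26,27,30,31): 0⊕1⊕0⊕0⊕1⊕1⊕0⊕0⊕0⊕1⊕1⊕1⊕1⊕0⊕0⊕1 = 0
s4 (pos 4,5,6,7,12,13,14,15,20,21,22,23,28,29,30,31): 1⊕0⊕0⊕0⊕0⊕0⊕0⊕0⊕1⊕0⊕1⊕1⊕1⊕0⊕0⊕1 = 0
s8 (pos 8,9,10,11,12,13,14,15,24,25,26,27,28,29,30,31): 1⊕0⊕1⊕1⊕0⊕0⊕0⊕0⊕0⊕0⊕1⊕0⊕1⊕0⊕0⊕1 = 0
s16 (pos 16,17,18,19,20,21,22,23,24,25,26,27,28,29,30,31): 1⊕1⊕0⊕1⊕1⊕0⊕1⊕1⊕0⊕0⊕1⊕0⊕1⊕0⊕0⊕1 = 1
Syndrome s16…s1 = 10000 → error at position 16.
Flip position 16: 0011000101100001101101100101001 → 0011000101100000101101100101001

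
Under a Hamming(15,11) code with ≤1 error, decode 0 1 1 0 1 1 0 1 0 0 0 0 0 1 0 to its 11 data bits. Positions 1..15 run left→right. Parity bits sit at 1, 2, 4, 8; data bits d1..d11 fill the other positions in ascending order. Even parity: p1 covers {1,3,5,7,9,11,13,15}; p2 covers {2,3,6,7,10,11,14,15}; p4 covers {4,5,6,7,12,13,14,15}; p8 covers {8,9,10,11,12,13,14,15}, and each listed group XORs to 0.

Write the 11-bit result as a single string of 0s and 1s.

11100000010

s1 (pos 1,3,5,7,9,11,13,15): 0⊕1⊕1⊕0⊕0⊕0⊕0⊕0 = 0
s2 (pos 2,3,6,7,10,11,14,15): 1⊕1⊕1⊕0⊕0⊕0⊕1⊕0 = 0
s4 (pos 4,5,6,7,12,13,14,15): 0⊕1⊕1⊕0⊕0⊕0⊕1⊕0 = 1
s8 (pos 8,9,10,11,12,13,14,15): 1⊕0⊕0⊕0⊕0⊕0⊕1⊕0 = 0
Syndrome s8…s1 = 0100 → error at position 4.
Flip position 4: 011011010000010 → 011111010000010
Read data bits from positions 3,5,6,7,9,10,11,12,13,14,15: 11100000010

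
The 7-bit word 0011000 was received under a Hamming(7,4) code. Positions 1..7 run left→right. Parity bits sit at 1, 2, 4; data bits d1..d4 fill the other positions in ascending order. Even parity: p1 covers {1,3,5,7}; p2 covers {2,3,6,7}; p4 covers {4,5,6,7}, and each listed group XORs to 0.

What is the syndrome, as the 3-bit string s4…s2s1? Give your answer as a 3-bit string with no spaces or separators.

s1 (pos 1,3,5,7): 0⊕1⊕0⊕0 = 1
s2 (pos 2,3,6,7): 0⊕1⊕0⊕0 = 1
s4 (pos 4,5,6,7): 1⊕0⊕0⊕0 = 1
Syndrome s4…s1 = 111 → error at position 7.

111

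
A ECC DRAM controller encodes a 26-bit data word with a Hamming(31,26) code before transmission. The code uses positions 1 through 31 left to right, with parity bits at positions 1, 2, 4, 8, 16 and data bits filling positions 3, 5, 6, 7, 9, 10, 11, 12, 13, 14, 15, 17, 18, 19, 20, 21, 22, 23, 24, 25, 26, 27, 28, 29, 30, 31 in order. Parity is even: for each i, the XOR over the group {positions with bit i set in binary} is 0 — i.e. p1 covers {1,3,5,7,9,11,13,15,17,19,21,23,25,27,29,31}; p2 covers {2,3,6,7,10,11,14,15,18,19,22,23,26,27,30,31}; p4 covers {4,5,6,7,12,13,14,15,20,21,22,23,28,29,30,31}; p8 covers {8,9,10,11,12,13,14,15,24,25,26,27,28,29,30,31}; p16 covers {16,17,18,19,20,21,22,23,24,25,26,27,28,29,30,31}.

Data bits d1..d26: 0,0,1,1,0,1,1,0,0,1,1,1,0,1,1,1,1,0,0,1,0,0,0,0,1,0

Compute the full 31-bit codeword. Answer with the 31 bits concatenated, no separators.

1100011001100111101111001000010

Place data at non-parity positions: p1 p2 0 p4 0 1 1 p8 0 1 1 0 0 1 1 p16 1 0 1 1 1 1 0 0 1 0 0 0 0 1 0
p1 (pos 1,3,5,7,9,11,13,15,17,19,21,23,25,27,29,31): XOR of data positions = 0⊕0⊕1⊕0⊕1⊕0⊕1⊕1⊕1⊕1⊕0⊕1⊕0⊕0⊕0 = 1
p2 (pos 2,3,6,7,10,11,14,15,18,19,22,23,26,27,30,31): XOR of data positions = 0⊕1⊕1⊕1⊕1⊕1⊕1⊕0⊕1⊕1⊕0⊕0⊕0⊕1⊕0 = 1
p4 (pos 4,5,6,7,12,13,14,15,20,21,22,23,28,29,30,31): XOR of data positions = 0⊕1⊕1⊕0⊕0⊕1⊕1⊕1⊕1⊕1⊕0⊕0⊕0⊕1⊕0 = 0
p8 (pos 8,9,10,11,12,13,14,15,24,25,26,27,28,29,30,31): XOR of data positions = 0⊕1⊕1⊕0⊕0⊕1⊕1⊕0⊕1⊕0⊕0⊕0⊕0⊕1⊕0 = 0
p16 (pos 16,17,18,19,20,21,22,23,24,25,26,27,28,29,30,31): XOR of data positions = 1⊕0⊕1⊕1⊕1⊕1⊕0⊕0⊕1⊕0⊕0⊕0⊕0⊕1⊕0 = 1
Codeword: 1100011001100111101111001000010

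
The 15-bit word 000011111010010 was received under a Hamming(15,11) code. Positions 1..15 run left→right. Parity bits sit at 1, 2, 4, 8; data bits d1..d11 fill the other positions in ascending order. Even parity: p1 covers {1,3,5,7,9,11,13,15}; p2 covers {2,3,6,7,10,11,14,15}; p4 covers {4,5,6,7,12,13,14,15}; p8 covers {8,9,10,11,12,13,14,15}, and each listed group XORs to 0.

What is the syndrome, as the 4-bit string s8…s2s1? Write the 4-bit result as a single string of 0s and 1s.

0000

s1 (pos 1,3,5,7,9,11,13,15): 0⊕0⊕1⊕1⊕1⊕1⊕0⊕0 = 0
s2 (pos 2,3,6,7,10,11,14,15): 0⊕0⊕1⊕1⊕0⊕1⊕1⊕0 = 0
s4 (pos 4,5,6,7,12,13,14,15): 0⊕1⊕1⊕1⊕0⊕0⊕1⊕0 = 0
s8 (pos 8,9,10,11,12,13,14,15): 1⊕1⊕0⊕1⊕0⊕0⊕1⊕0 = 0
Syndrome s8…s1 = 0000 → no error.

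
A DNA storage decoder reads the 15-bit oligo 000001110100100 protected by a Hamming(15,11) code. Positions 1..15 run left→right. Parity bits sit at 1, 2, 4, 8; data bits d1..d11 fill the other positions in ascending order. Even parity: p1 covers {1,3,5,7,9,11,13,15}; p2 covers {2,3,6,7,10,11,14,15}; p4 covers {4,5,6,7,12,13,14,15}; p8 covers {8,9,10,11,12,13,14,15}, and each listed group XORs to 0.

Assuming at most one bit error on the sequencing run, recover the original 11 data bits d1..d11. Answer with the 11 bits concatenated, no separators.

s1 (pos 1,3,5,7,9,11,13,15): 0⊕0⊕0⊕1⊕0⊕0⊕1⊕0 = 0
s2 (pos 2,3,6,7,10,11,14,15): 0⊕0⊕1⊕1⊕1⊕0⊕0⊕0 = 1
s4 (pos 4,5,6,7,12,13,14,15): 0⊕0⊕1⊕1⊕0⊕1⊕0⊕0 = 1
s8 (pos 8,9,10,11,12,13,14,15): 1⊕0⊕1⊕0⊕0⊕1⊕0⊕0 = 1
Syndrome s8…s1 = 1110 → error at position 14.
Flip position 14: 000001110100100 → 000001110100110
Read data bits from positions 3,5,6,7,9,10,11,12,13,14,15: 00110100110

00110100110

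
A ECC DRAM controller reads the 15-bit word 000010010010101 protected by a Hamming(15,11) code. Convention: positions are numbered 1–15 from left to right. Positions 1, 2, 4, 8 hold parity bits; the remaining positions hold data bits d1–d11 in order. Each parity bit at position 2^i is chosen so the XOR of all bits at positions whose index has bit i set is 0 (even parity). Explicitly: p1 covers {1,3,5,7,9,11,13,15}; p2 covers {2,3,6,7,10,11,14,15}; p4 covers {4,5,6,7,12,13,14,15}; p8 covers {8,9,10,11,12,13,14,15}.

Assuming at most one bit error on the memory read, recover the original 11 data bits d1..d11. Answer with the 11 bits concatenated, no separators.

01000010101

s1 (pos 1,3,5,7,9,11,13,15): 0⊕0⊕1⊕0⊕0⊕1⊕1⊕1 = 0
s2 (pos 2,3,6,7,10,11,14,15): 0⊕0⊕0⊕0⊕0⊕1⊕0⊕1 = 0
s4 (pos 4,5,6,7,12,13,14,15): 0⊕1⊕0⊕0⊕0⊕1⊕0⊕1 = 1
s8 (pos 8,9,10,11,12,13,14,15): 1⊕0⊕0⊕1⊕0⊕1⊕0⊕1 = 0
Syndrome s8…s1 = 0100 → error at position 4.
Flip position 4: 000010010010101 → 000110010010101
Read data bits from positions 3,5,6,7,9,10,11,12,13,14,15: 01000010101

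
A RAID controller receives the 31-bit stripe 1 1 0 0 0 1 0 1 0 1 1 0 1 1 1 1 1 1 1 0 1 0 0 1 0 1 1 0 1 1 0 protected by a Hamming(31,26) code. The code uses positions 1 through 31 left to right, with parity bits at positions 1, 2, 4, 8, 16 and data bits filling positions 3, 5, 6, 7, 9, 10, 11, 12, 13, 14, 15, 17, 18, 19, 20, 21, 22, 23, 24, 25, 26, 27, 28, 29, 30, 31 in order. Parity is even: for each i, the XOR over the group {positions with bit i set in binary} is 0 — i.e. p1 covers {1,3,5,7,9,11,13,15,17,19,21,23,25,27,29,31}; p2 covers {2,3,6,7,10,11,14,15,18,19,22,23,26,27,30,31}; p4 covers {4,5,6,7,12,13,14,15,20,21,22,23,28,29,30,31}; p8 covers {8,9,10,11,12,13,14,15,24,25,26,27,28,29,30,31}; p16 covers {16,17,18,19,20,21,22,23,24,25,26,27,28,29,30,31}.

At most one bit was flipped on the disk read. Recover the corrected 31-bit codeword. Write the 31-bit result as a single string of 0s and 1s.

1100010101101101111010010110110

s1 (pos 1,3,5,7,9,11,13,15,17,19,21,23,25,27,29,31): 1⊕0⊕0⊕0⊕0⊕1⊕1⊕1⊕1⊕1⊕1⊕0⊕0⊕1⊕1⊕0 = 1
s2 (pos 2,3,6,7,10,11,14,15,18,19,22,23,26,27,30,31): 1⊕0⊕1⊕0⊕1⊕1⊕1⊕1⊕1⊕1⊕0⊕0⊕1⊕1⊕1⊕0 = 1
s4 (pos 4,5,6,7,12,13,14,15,20,21,22,23,28,29,30,31): 0⊕0⊕1⊕0⊕0⊕1⊕1⊕1⊕0⊕1⊕0⊕0⊕0⊕1⊕1⊕0 = 1
s8 (pos 8,9,10,11,12,13,14,15,24,25,26,27,28,29,30,31): 1⊕0⊕1⊕1⊕0⊕1⊕1⊕1⊕1⊕0⊕1⊕1⊕0⊕1⊕1⊕0 = 1
s16 (pos 16,17,18,19,20,21,22,23,24,25,26,27,28,29,30,31): 1⊕1⊕1⊕1⊕0⊕1⊕0⊕0⊕1⊕0⊕1⊕1⊕0⊕1⊕1⊕0 = 0
Syndrome s16…s1 = 01111 → error at position 15.
Flip position 15: 1100010101101111111010010110110 → 1100010101101101111010010110110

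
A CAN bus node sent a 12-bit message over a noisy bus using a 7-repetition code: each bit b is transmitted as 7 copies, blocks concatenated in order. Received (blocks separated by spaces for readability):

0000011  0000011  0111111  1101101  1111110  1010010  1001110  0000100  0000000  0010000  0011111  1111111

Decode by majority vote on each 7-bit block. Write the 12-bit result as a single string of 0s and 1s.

Block 1 (0000011): 2 ones → 0
Block 2 (0000011): 2 ones → 0
Block 3 (0111111): 6 ones → 1
Block 4 (1101101): 5 ones → 1
Block 5 (1111110): 6 ones → 1
Block 6 (1010010): 3 ones → 0
Block 7 (1001110): 4 ones → 1
Block 8 (0000100): 1 one → 0
Block 9 (0000000): 0 ones → 0
Block 10 (0010000): 1 one → 0
Block 11 (0011111): 5 ones → 1
Block 12 (1111111): 7 ones → 1

001110100011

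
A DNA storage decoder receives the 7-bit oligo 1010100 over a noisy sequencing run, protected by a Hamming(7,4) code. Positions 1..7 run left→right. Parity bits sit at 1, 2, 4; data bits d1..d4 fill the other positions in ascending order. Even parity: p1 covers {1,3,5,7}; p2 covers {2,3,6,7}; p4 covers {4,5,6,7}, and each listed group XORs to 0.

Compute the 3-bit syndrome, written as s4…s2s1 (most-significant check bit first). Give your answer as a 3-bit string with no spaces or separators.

111

s1 (pos 1,3,5,7): 1⊕1⊕1⊕0 = 1
s2 (pos 2,3,6,7): 0⊕1⊕0⊕0 = 1
s4 (pos 4,5,6,7): 0⊕1⊕0⊕0 = 1
Syndrome s4…s1 = 111 → error at position 7.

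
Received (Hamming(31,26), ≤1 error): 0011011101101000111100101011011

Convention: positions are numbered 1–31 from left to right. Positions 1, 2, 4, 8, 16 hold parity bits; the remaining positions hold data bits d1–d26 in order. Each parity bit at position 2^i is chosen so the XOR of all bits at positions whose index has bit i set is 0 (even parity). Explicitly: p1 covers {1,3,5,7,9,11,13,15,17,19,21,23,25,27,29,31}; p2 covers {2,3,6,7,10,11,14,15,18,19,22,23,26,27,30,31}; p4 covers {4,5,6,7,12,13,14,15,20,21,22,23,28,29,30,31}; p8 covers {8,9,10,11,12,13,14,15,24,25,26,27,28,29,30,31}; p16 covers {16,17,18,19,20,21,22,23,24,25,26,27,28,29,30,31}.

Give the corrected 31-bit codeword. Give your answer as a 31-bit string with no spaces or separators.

s1 (pos 1,3,5,7,9,11,13,15,17,19,21,23,25,27,29,31): 0⊕1⊕0⊕1⊕0⊕1⊕1⊕0⊕1⊕1⊕0⊕1⊕1⊕1⊕0⊕1 = 0
s2 (pos 2,3,6,7,10,11,14,15,18,19,22,23,26,27,30,31): 0⊕1⊕1⊕1⊕1⊕1⊕0⊕0⊕1⊕1⊕0⊕1⊕0⊕1⊕1⊕1 = 1
s4 (pos 4,5,6,7,12,13,14,15,20,21,22,23,28,29,30,31): 1⊕0⊕1⊕1⊕0⊕1⊕0⊕0⊕1⊕0⊕0⊕1⊕1⊕0⊕1⊕1 = 1
s8 (pos 8,9,10,11,12,13,14,15,24,25,26,27,28,29,30,31): 1⊕0⊕1⊕1⊕0⊕1⊕0⊕0⊕0⊕1⊕0⊕1⊕1⊕0⊕1⊕1 = 1
s16 (pos 16,17,18,19,20,21,22,23,24,25,26,27,28,29,30,31): 0⊕1⊕1⊕1⊕1⊕0⊕0⊕1⊕0⊕1⊕0⊕1⊕1⊕0⊕1⊕1 = 0
Syndrome s16…s1 = 01110 → error at position 14.
Flip position 14: 0011011101101000111100101011011 → 0011011101101100111100101011011

0011011101101100111100101011011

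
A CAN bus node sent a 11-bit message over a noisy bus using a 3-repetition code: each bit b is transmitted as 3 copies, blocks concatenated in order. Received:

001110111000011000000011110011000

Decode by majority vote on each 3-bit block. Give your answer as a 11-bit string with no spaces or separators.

01101001110

Block 1 (001): 1 one → 0
Block 2 (110): 2 ones → 1
Block 3 (111): 3 ones → 1
Block 4 (000): 0 ones → 0
Block 5 (011): 2 ones → 1
Block 6 (000): 0 ones → 0
Block 7 (000): 0 ones → 0
Block 8 (011): 2 ones → 1
Block 9 (110): 2 ones → 1
Block 10 (011): 2 ones → 1
Block 11 (000): 0 ones → 0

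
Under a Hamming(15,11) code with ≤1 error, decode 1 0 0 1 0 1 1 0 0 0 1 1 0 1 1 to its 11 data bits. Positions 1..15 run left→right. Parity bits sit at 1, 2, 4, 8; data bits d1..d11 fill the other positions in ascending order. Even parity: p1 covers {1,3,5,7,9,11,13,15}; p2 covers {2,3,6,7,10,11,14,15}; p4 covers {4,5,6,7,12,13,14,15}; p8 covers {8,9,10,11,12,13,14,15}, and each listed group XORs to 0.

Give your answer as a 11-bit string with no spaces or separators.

00110011011

s1 (pos 1,3,5,7,9,11,13,15): 1⊕0⊕0⊕1⊕0⊕1⊕0⊕1 = 0
s2 (pos 2,3,6,7,10,11,14,15): 0⊕0⊕1⊕1⊕0⊕1⊕1⊕1 = 1
s4 (pos 4,5,6,7,12,13,14,15): 1⊕0⊕1⊕1⊕1⊕0⊕1⊕1 = 0
s8 (pos 8,9,10,11,12,13,14,15): 0⊕0⊕0⊕1⊕1⊕0⊕1⊕1 = 0
Syndrome s8…s1 = 0010 → error at position 2.
Flip position 2: 100101100011011 → 110101100011011
Read data bits from positions 3,5,6,7,9,10,11,12,13,14,15: 00110011011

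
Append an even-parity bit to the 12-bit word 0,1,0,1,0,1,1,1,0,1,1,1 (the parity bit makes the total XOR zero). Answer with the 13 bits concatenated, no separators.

XOR of the 12 data bits: 0⊕1⊕0⊕1⊕0⊕1⊕1⊕1⊕0⊕1⊕1⊕1 = 0
Parity bit = 0 (so all 13 bits XOR to 0).

0101011101110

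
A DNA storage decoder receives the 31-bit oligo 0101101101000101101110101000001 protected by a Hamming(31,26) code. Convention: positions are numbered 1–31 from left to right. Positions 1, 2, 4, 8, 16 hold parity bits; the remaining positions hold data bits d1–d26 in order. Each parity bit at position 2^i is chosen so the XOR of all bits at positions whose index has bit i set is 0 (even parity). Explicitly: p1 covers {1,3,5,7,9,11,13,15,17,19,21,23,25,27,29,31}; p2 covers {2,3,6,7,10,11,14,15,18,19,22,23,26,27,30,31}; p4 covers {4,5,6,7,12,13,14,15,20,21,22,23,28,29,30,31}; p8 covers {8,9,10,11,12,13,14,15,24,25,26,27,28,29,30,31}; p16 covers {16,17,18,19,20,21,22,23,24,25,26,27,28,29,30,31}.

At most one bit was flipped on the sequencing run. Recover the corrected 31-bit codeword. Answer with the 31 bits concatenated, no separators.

s1 (pos 1,3,5,7,9,11,13,15,17,19,21,23,25,27,29,31): 0⊕0⊕1⊕1⊕0⊕0⊕0⊕0⊕1⊕1⊕1⊕1⊕1⊕0⊕0⊕1 = 0
s2 (pos 2,3,6,7,10,11,14,15,18,19,22,23,26,27,30,31): 1⊕0⊕0⊕1⊕1⊕0⊕1⊕0⊕0⊕1⊕0⊕1⊕0⊕0⊕0⊕1 = 1
s4 (pos 4,5,6,7,12,13,14,15,20,21,22,23,28,29,30,31): 1⊕1⊕0⊕1⊕0⊕0⊕1⊕0⊕1⊕1⊕0⊕1⊕0⊕0⊕0⊕1 = 0
s8 (pos 8,9,10,11,12,13,14,15,24,25,26,27,28,29,30,31): 1⊕0⊕1⊕0⊕0⊕0⊕1⊕0⊕0⊕1⊕0⊕0⊕0⊕0⊕0⊕1 = 1
s16 (pos 16,17,18,19,20,21,22,23,24,25,26,27,28,29,30,31): 1⊕1⊕0⊕1⊕1⊕1⊕0⊕1⊕0⊕1⊕0⊕0⊕0⊕0⊕0⊕1 = 0
Syndrome s16…s1 = 01010 → error at position 10.
Flip position 10: 0101101101000101101110101000001 → 0101101100000101101110101000001

0101101100000101101110101000001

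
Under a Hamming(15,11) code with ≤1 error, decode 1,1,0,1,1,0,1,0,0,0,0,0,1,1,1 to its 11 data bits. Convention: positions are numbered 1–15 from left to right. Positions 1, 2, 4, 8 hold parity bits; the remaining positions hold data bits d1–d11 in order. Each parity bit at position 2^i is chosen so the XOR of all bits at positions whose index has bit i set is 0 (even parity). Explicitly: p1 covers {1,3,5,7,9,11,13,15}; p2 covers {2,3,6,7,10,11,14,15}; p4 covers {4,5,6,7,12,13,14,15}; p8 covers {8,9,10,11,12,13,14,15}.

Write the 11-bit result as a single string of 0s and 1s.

01011000111

s1 (pos 1,3,5,7,9,11,13,15): 1⊕0⊕1⊕1⊕0⊕0⊕1⊕1 = 1
s2 (pos 2,3,6,7,10,11,14,15): 1⊕0⊕0⊕1⊕0⊕0⊕1⊕1 = 0
s4 (pos 4,5,6,7,12,13,14,15): 1⊕1⊕0⊕1⊕0⊕1⊕1⊕1 = 0
s8 (pos 8,9,10,11,12,13,14,15): 0⊕0⊕0⊕0⊕0⊕1⊕1⊕1 = 1
Syndrome s8…s1 = 1001 → error at position 9.
Flip position 9: 110110100000111 → 110110101000111
Read data bits from positions 3,5,6,7,9,10,11,12,13,14,15: 01011000111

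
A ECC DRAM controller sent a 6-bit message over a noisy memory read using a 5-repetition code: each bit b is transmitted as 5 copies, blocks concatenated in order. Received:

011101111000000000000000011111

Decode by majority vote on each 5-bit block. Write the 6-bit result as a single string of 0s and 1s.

Block 1 (01110): 3 ones → 1
Block 2 (11110): 4 ones → 1
Block 3 (00000): 0 ones → 0
Block 4 (00000): 0 ones → 0
Block 5 (00000): 0 ones → 0
Block 6 (11111): 5 ones → 1

110001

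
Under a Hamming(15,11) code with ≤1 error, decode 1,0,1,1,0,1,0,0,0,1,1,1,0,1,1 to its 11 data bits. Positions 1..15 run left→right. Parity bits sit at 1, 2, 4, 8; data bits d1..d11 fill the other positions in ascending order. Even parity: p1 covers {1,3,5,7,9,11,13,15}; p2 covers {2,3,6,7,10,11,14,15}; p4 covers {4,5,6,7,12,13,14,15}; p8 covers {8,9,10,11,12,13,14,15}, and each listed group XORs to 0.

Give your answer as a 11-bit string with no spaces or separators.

10100110011

s1 (pos 1,3,5,7,9,11,13,15): 1⊕1⊕0⊕0⊕0⊕1⊕0⊕1 = 0
s2 (pos 2,3,6,7,10,11,14,15): 0⊕1⊕1⊕0⊕1⊕1⊕1⊕1 = 0
s4 (pos 4,5,6,7,12,13,14,15): 1⊕0⊕1⊕0⊕1⊕0⊕1⊕1 = 1
s8 (pos 8,9,10,11,12,13,14,15): 0⊕0⊕1⊕1⊕1⊕0⊕1⊕1 = 1
Syndrome s8…s1 = 1100 → error at position 12.
Flip position 12: 101101000111011 → 101101000110011
Read data bits from positions 3,5,6,7,9,10,11,12,13,14,15: 10100110011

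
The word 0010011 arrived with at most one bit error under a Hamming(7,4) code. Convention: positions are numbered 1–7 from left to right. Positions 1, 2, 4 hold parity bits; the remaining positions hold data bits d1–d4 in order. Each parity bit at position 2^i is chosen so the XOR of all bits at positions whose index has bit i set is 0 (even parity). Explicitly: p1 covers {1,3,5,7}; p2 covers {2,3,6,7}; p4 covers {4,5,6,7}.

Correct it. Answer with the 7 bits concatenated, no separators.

0110011

s1 (pos 1,3,5,7): 0⊕1⊕0⊕1 = 0
s2 (pos 2,3,6,7): 0⊕1⊕1⊕1 = 1
s4 (pos 4,5,6,7): 0⊕0⊕1⊕1 = 0
Syndrome s4…s1 = 010 → error at position 2.
Flip position 2: 0010011 → 0110011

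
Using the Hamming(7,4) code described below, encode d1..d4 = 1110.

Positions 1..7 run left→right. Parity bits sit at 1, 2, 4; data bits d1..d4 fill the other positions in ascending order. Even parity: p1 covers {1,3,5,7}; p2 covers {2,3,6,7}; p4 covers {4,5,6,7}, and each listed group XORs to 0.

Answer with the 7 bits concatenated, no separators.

Place data at non-parity positions: p1 p2 1 p4 1 1 0
p1 (pos 1,3,5,7): XOR of data positions = 1⊕1⊕0 = 0
p2 (pos 2,3,6,7): XOR of data positions = 1⊕1⊕0 = 0
p4 (pos 4,5,6,7): XOR of data positions = 1⊕1⊕0 = 0
Codeword: 0010110

0010110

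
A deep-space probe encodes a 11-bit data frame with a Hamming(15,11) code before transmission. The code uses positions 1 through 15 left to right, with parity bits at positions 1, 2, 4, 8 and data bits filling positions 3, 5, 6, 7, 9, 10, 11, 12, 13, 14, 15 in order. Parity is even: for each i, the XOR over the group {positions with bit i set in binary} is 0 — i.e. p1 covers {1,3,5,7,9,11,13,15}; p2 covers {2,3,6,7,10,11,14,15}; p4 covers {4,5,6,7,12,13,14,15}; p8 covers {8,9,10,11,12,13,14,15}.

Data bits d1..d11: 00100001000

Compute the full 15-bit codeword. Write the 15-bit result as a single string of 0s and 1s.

Place data at non-parity positions: p1 p2 0 p4 0 1 0 p8 0 0 0 1 0 0 0
p1 (pos 1,3,5,7,9,11,13,15): XOR of data positions = 0⊕0⊕0⊕0⊕0⊕0⊕0 = 0
p2 (pos 2,3,6,7,10,11,14,15): XOR of data positions = 0⊕1⊕0⊕0⊕0⊕0⊕0 = 1
p4 (pos 4,5,6,7,12,13,14,15): XOR of data positions = 0⊕1⊕0⊕1⊕0⊕0⊕0 = 0
p8 (pos 8,9,10,11,12,13,14,15): XOR of data positions = 0⊕0⊕0⊕1⊕0⊕0⊕0 = 1
Codeword: 010001010001000

010001010001000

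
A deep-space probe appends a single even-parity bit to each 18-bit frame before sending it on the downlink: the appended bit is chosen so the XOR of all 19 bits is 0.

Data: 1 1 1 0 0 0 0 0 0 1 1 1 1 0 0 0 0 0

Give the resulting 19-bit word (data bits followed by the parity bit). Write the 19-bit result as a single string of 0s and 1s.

1110000001111000001

XOR of the 18 data bits: 1⊕1⊕1⊕0⊕0⊕0⊕0⊕0⊕0⊕1⊕1⊕1⊕1⊕0⊕0⊕0⊕0⊕0 = 1
Parity bit = 1 (so all 19 bits XOR to 0).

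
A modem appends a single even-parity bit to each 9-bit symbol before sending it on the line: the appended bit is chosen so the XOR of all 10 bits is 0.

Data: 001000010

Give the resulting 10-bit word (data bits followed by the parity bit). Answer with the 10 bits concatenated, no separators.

XOR of the 9 data bits: 0⊕0⊕1⊕0⊕0⊕0⊕0⊕1⊕0 = 0
Parity bit = 0 (so all 10 bits XOR to 0).

0010000100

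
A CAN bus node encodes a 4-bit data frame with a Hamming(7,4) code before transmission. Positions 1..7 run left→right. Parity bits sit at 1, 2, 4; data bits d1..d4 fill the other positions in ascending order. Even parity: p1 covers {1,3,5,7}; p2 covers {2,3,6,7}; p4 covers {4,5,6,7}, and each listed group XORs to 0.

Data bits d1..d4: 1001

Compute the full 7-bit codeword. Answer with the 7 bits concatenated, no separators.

0011001

Place data at non-parity positions: p1 p2 1 p4 0 0 1
p1 (pos 1,3,5,7): XOR of data positions = 1⊕0⊕1 = 0
p2 (pos 2,3,6,7): XOR of data positions = 1⊕0⊕1 = 0
p4 (pos 4,5,6,7): XOR of data positions = 0⊕0⊕1 = 1
Codeword: 0011001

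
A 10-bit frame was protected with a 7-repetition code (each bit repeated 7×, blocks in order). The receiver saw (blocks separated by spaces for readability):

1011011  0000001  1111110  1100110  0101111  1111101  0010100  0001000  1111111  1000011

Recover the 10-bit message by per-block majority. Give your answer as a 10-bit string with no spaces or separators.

Block 1 (1011011): 5 ones → 1
Block 2 (0000001): 1 one → 0
Block 3 (1111110): 6 ones → 1
Block 4 (1100110): 4 ones → 1
Block 5 (0101111): 5 ones → 1
Block 6 (1111101): 6 ones → 1
Block 7 (0010100): 2 ones → 0
Block 8 (0001000): 1 one → 0
Block 9 (1111111): 7 ones → 1
Block 10 (1000011): 3 ones → 0

1011110010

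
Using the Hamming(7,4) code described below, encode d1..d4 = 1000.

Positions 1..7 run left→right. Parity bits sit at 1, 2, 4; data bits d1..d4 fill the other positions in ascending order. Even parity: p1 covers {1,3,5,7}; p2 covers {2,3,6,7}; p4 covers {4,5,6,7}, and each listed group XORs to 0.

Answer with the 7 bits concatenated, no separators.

1110000

Place data at non-parity positions: p1 p2 1 p4 0 0 0
p1 (pos 1,3,5,7): XOR of data positions = 1⊕0⊕0 = 1
p2 (pos 2,3,6,7): XOR of data positions = 1⊕0⊕0 = 1
p4 (pos 4,5,6,7): XOR of data positions = 0⊕0⊕0 = 0
Codeword: 1110000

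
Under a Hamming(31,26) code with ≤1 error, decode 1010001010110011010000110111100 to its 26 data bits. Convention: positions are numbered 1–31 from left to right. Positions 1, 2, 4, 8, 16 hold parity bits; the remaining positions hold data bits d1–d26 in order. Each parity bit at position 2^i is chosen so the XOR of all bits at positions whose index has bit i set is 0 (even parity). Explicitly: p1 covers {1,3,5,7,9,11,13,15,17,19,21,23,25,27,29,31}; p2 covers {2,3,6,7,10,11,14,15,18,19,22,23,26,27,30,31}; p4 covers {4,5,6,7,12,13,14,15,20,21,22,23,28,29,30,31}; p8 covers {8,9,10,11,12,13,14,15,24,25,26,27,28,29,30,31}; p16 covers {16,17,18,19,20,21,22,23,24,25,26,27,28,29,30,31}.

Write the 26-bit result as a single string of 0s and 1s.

s1 (pos 1,3,5,7,9,11,13,15,17,19,21,23,25,27,29,31): 1⊕1⊕0⊕1⊕1⊕1⊕0⊕1⊕0⊕0⊕0⊕1⊕0⊕1⊕1⊕0 = 1
s2 (pos 2,3,6,7,10,11,14,15,18,19,22,23,26,27,30,31): 0⊕1⊕0⊕1⊕0⊕1⊕0⊕1⊕1⊕0⊕0⊕1⊕1⊕1⊕0⊕0 = 0
s4 (pos 4,5,6,7,12,13,14,15,20,21,22,23,28,29,30,31): 0⊕0⊕0⊕1⊕1⊕0⊕0⊕1⊕0⊕0⊕0⊕1⊕1⊕1⊕0⊕0 = 0
s8 (pos 8,9,10,11,12,13,14,15,24,25,26,27,28,29,30,31): 0⊕1⊕0⊕1⊕1⊕0⊕0⊕1⊕1⊕0⊕1⊕1⊕1⊕1⊕0⊕0 = 1
s16 (pos 16,17,18,19,20,21,22,23,24,25,26,27,28,29,30,31): 1⊕0⊕1⊕0⊕0⊕0⊕0⊕1⊕1⊕0⊕1⊕1⊕1⊕1⊕0⊕0 = 0
Syndrome s16…s1 = 01001 → error at position 9.
Flip position 9: 1010001010110011010000110111100 → 1010001000110011010000110111100
Read data bits from positions 3,5,6,7,9,10,11,12,13,14,15,17,18,19,20,21,22,23,24,25,26,27,28,29,30,31: 10010011001010000110111100

10010011001010000110111100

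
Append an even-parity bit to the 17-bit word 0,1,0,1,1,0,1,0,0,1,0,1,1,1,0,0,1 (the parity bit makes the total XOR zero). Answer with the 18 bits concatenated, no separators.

XOR of the 17 data bits: 0⊕1⊕0⊕1⊕1⊕0⊕1⊕0⊕0⊕1⊕0⊕1⊕1⊕1⊕0⊕0⊕1 = 1
Parity bit = 1 (so all 18 bits XOR to 0).

010110100101110011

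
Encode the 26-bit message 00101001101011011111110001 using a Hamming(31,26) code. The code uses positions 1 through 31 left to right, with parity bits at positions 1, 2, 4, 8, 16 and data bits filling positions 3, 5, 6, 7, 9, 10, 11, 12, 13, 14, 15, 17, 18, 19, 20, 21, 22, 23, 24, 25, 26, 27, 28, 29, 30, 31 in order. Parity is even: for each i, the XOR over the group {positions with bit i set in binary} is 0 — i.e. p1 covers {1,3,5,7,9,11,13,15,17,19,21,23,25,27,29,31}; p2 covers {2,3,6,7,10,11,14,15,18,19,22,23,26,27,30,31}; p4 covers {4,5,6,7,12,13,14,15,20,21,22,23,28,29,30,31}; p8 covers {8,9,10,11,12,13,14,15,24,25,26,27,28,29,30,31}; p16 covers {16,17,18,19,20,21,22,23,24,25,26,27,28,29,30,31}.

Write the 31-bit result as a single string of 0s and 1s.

Place data at non-parity positions: p1 p2 0 p4 0 1 0 p8 1 0 0 1 1 0 1 p16 0 1 1 0 1 1 1 1 1 1 1 0 0 0 1
p1 (pos 1,3,5,7,9,11,13,15,17,19,21,23,25,27,29,31): XOR of data positions = 0⊕0⊕0⊕1⊕0⊕1⊕1⊕0⊕1⊕1⊕1⊕1⊕1⊕0⊕1 = 1
p2 (pos 2,3,6,7,10,11,14,15,18,19,22,23,26,27,30,31): XOR of data positions = 0⊕1⊕0⊕0⊕0⊕0⊕1⊕1⊕1⊕1⊕1⊕1⊕1⊕0⊕1 = 1
p4 (pos 4,5,6,7,12,13,14,15,20,21,22,23,28,29,30,31): XOR of data positions = 0⊕1⊕0⊕1⊕1⊕0⊕1⊕0⊕1⊕1⊕1⊕0⊕0⊕0⊕1 = 0
p8 (pos 8,9,10,11,12,13,14,15,24,25,26,27,28,29,30,31): XOR of data positions = 1⊕0⊕0⊕1⊕1⊕0⊕1⊕1⊕1⊕1⊕1⊕0⊕0⊕0⊕1 = 1
p16 (pos 16,17,18,19,20,21,22,23,24,25,26,27,28,29,30,31): XOR of data positions = 0⊕1⊕1⊕0⊕1⊕1⊕1⊕1⊕1⊕1⊕1⊕0⊕0⊕0⊕1 = 0
Codeword: 1100010110011010011011111110001

1100010110011010011011111110001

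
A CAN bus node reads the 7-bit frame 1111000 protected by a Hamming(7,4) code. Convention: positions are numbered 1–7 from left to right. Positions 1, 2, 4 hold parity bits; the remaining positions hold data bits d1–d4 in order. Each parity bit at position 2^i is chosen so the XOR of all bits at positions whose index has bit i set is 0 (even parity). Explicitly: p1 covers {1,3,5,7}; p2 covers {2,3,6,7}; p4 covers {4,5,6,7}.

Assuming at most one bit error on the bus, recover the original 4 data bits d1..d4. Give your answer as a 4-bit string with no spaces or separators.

s1 (pos 1,3,5,7): 1⊕1⊕0⊕0 = 0
s2 (pos 2,3,6,7): 1⊕1⊕0⊕0 = 0
s4 (pos 4,5,6,7): 1⊕0⊕0⊕0 = 1
Syndrome s4…s1 = 100 → error at position 4.
Flip position 4: 1111000 → 1110000
Read data bits from positions 3,5,6,7: 1000

1000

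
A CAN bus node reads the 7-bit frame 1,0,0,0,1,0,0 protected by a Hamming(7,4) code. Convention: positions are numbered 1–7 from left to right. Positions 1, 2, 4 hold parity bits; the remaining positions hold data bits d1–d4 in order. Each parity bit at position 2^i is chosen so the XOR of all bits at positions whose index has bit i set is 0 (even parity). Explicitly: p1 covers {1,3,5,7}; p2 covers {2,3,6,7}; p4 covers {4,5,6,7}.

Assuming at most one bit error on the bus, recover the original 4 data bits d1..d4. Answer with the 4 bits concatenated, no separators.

s1 (pos 1,3,5,7): 1⊕0⊕1⊕0 = 0
s2 (pos 2,3,6,7): 0⊕0⊕0⊕0 = 0
s4 (pos 4,5,6,7): 0⊕1⊕0⊕0 = 1
Syndrome s4…s1 = 100 → error at position 4.
Flip position 4: 1000100 → 1001100
Read data bits from positions 3,5,6,7: 0100

0100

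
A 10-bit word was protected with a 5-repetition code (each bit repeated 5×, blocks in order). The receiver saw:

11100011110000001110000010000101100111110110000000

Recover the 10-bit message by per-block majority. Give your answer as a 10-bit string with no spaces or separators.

Block 1 (11100): 3 ones → 1
Block 2 (01111): 4 ones → 1
Block 3 (00000): 0 ones → 0
Block 4 (01110): 3 ones → 1
Block 5 (00001): 1 one → 0
Block 6 (00001): 1 one → 0
Block 7 (01100): 2 ones → 0
Block 8 (11111): 5 ones → 1
Block 9 (01100): 2 ones → 0
Block 10 (00000): 0 ones → 0

1101000100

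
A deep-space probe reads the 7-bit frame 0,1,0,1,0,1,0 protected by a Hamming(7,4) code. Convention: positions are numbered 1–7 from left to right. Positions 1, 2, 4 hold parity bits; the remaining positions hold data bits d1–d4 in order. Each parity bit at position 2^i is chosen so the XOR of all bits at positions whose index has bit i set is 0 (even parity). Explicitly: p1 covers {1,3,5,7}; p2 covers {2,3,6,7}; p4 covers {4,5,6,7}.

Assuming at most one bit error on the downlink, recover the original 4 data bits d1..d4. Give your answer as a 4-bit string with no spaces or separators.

0010

s1 (pos 1,3,5,7): 0⊕0⊕0⊕0 = 0
s2 (pos 2,3,6,7): 1⊕0⊕1⊕0 = 0
s4 (pos 4,5,6,7): 1⊕0⊕1⊕0 = 0
Syndrome s4…s1 = 000 → no error.
Read data bits from positions 3,5,6,7: 0010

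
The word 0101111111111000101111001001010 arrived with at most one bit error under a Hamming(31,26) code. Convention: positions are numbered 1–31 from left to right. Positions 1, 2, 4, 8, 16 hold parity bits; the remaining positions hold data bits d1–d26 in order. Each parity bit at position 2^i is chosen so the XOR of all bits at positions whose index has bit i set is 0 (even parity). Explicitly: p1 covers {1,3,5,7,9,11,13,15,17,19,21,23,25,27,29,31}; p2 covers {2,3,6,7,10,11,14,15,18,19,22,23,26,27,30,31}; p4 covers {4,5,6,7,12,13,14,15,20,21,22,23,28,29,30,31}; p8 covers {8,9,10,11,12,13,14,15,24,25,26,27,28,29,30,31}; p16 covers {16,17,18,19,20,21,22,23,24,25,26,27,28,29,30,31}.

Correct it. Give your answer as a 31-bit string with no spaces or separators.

0101111111110000101111001001010

s1 (pos 1,3,5,7,9,11,13,15,17,19,21,23,25,27,29,31): 0⊕0⊕1⊕1⊕1⊕1⊕1⊕0⊕1⊕1⊕1⊕0⊕1⊕0⊕0⊕0 = 1
s2 (pos 2,3,6,7,10,11,14,15,18,19,22,23,26,27,30,31): 1⊕0⊕1⊕1⊕1⊕1⊕0⊕0⊕0⊕1⊕1⊕0⊕0⊕0⊕1⊕0 = 0
s4 (pos 4,5,6,7,12,13,14,15,20,21,22,23,28,29,30,31): 1⊕1⊕1⊕1⊕1⊕1⊕0⊕0⊕1⊕1⊕1⊕0⊕1⊕0⊕1⊕0 = 1
s8 (pos 8,9,10,11,12,13,14,15,24,25,26,27,28,29,30,31): 1⊕1⊕1⊕1⊕1⊕1⊕0⊕0⊕0⊕1⊕0⊕0⊕1⊕0⊕1⊕0 = 1
s16 (pos 16,17,18,19,20,21,22,23,24,25,26,27,28,29,30,31): 0⊕1⊕0⊕1⊕1⊕1⊕1⊕0⊕0⊕1⊕0⊕0⊕1⊕0⊕1⊕0 = 0
Syndrome s16…s1 = 01101 → error at position 13.
Flip position 13: 0101111111111000101111001001010 → 0101111111110000101111001001010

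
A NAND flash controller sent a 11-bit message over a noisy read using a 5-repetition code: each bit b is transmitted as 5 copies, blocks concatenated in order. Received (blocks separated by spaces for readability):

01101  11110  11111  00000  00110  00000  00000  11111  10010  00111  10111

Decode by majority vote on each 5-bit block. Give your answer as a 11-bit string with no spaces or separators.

Block 1 (01101): 3 ones → 1
Block 2 (11110): 4 ones → 1
Block 3 (11111): 5 ones → 1
Block 4 (00000): 0 ones → 0
Block 5 (00110): 2 ones → 0
Block 6 (00000): 0 ones → 0
Block 7 (00000): 0 ones → 0
Block 8 (11111): 5 ones → 1
Block 9 (10010): 2 ones → 0
Block 10 (00111): 3 ones → 1
Block 11 (10111): 4 ones → 1

11100001011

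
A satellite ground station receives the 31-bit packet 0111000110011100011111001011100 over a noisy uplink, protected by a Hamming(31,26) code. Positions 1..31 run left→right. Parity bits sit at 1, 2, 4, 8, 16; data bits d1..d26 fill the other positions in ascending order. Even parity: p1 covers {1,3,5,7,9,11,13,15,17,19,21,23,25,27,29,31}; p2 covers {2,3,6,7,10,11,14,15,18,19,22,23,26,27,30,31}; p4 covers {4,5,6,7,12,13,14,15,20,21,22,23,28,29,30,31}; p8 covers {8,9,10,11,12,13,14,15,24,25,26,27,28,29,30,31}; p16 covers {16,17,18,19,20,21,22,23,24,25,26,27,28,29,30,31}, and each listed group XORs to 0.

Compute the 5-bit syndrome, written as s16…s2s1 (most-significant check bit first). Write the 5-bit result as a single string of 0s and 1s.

s1 (pos 1,3,5,7,9,11,13,15,17,19,21,23,25,27,29,31): 0⊕1⊕0⊕0⊕1⊕0⊕1⊕0⊕0⊕1⊕1⊕0⊕1⊕1⊕1⊕0 = 0
s2 (pos 2,3,6,7,10,11,14,15,18,19,22,23,26,27,30,31): 1⊕1⊕0⊕0⊕0⊕0⊕1⊕0⊕1⊕1⊕1⊕0⊕0⊕1⊕0⊕0 = 1
s4 (pos 4,5,6,7,12,13,14,15,20,21,22,23,28,29,30,31): 1⊕0⊕0⊕0⊕1⊕1⊕1⊕0⊕1⊕1⊕1⊕0⊕1⊕1⊕0⊕0 = 1
s8 (pos 8,9,10,11,12,13,14,15,24,25,26,27,28,29,30,31): 1⊕1⊕0⊕0⊕1⊕1⊕1⊕0⊕0⊕1⊕0⊕1⊕1⊕1⊕0⊕0 = 1
s16 (pos 16,17,18,19,20,21,22,23,24,25,26,27,28,29,30,31): 0⊕0⊕1⊕1⊕1⊕1⊕1⊕0⊕0⊕1⊕0⊕1⊕1⊕1⊕0⊕0 = 1
Syndrome s16…s1 = 11110 → error at position 30.

11110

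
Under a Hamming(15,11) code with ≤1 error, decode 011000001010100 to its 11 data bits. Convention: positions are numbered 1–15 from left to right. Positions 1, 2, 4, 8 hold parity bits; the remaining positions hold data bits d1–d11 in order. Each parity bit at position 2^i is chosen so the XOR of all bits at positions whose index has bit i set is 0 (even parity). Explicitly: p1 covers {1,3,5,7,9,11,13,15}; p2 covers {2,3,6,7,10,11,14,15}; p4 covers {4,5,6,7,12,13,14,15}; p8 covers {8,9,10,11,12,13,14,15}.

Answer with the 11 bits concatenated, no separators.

10001010110

s1 (pos 1,3,5,7,9,11,13,15): 0⊕1⊕0⊕0⊕1⊕1⊕1⊕0 = 0
s2 (pos 2,3,6,7,10,11,14,15): 1⊕1⊕0⊕0⊕0⊕1⊕0⊕0 = 1
s4 (pos 4,5,6,7,12,13,14,15): 0⊕0⊕0⊕0⊕0⊕1⊕0⊕0 = 1
s8 (pos 8,9,10,11,12,13,14,15): 0⊕1⊕0⊕1⊕0⊕1⊕0⊕0 = 1
Syndrome s8…s1 = 1110 → error at position 14.
Flip position 14: 011000001010100 → 011000001010110
Read data bits from positions 3,5,6,7,9,10,11,12,13,14,15: 10001010110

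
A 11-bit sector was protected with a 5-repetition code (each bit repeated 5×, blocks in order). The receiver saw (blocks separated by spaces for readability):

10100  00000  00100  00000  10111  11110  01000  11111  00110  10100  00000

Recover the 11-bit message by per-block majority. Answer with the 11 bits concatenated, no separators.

00001101000

Block 1 (10100): 2 ones → 0
Block 2 (00000): 0 ones → 0
Block 3 (00100): 1 one → 0
Block 4 (00000): 0 ones → 0
Block 5 (10111): 4 ones → 1
Block 6 (11110): 4 ones → 1
Block 7 (01000): 1 one → 0
Block 8 (11111): 5 ones → 1
Block 9 (00110): 2 ones → 0
Block 10 (10100): 2 ones → 0
Block 11 (00000): 0 ones → 0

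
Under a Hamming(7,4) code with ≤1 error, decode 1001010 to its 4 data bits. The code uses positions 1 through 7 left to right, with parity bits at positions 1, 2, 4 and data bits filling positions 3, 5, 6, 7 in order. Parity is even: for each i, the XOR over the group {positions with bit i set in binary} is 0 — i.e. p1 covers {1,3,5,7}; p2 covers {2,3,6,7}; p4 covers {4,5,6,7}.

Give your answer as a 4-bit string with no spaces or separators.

1010

s1 (pos 1,3,5,7): 1⊕0⊕0⊕0 = 1
s2 (pos 2,3,6,7): 0⊕0⊕1⊕0 = 1
s4 (pos 4,5,6,7): 1⊕0⊕1⊕0 = 0
Syndrome s4…s1 = 011 → error at position 3.
Flip position 3: 1001010 → 1011010
Read data bits from positions 3,5,6,7: 1010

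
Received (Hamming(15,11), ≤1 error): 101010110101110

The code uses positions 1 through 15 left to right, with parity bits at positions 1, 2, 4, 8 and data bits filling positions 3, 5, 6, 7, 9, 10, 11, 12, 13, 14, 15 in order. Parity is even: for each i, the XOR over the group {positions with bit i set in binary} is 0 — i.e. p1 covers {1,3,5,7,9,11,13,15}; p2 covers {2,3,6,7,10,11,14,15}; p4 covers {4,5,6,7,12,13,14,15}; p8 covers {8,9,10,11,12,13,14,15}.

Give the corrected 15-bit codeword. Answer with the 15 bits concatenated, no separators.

101010110101010

s1 (pos 1,3,5,7,9,11,13,15): 1⊕1⊕1⊕1⊕0⊕0⊕1⊕0 = 1
s2 (pos 2,3,6,7,10,11,14,15): 0⊕1⊕0⊕1⊕1⊕0⊕1⊕0 = 0
s4 (pos 4,5,6,7,12,13,14,15): 0⊕1⊕0⊕1⊕1⊕1⊕1⊕0 = 1
s8 (pos 8,9,10,11,12,13,14,15): 1⊕0⊕1⊕0⊕1⊕1⊕1⊕0 = 1
Syndrome s8…s1 = 1101 → error at position 13.
Flip position 13: 101010110101110 → 101010110101010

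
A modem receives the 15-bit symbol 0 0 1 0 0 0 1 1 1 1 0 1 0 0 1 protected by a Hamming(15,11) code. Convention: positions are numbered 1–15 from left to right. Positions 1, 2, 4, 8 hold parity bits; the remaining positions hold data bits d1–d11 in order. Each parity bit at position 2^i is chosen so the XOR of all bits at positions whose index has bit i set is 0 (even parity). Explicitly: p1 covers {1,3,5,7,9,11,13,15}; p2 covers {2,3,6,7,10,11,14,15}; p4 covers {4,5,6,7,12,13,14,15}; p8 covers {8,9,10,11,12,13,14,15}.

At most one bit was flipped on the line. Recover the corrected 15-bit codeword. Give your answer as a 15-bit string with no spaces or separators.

001000111100001

s1 (pos 1,3,5,7,9,11,13,15): 0⊕1⊕0⊕1⊕1⊕0⊕0⊕1 = 0
s2 (pos 2,3,6,7,10,11,14,15): 0⊕1⊕0⊕1⊕1⊕0⊕0⊕1 = 0
s4 (pos 4,5,6,7,12,13,14,15): 0⊕0⊕0⊕1⊕1⊕0⊕0⊕1 = 1
s8 (pos 8,9,10,11,12,13,14,15): 1⊕1⊕1⊕0⊕1⊕0⊕0⊕1 = 1
Syndrome s8…s1 = 1100 → error at position 12.
Flip position 12: 001000111101001 → 001000111100001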